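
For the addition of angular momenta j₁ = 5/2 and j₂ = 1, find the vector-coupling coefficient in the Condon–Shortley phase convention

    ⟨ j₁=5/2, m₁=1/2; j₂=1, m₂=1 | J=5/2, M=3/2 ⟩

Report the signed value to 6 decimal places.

-0.676123

triangle: 1!·4!·1!/7! = 24/5040
(j±m)!: 3!·2!·2!·0!·4!·1! = 576
prefactor² = (2J+1)·Δ·N² = 576/35
  k=1: −1/(1!·0!·1!·1!·3!·0!) = -1/6
Σ = -1/6  ⇒  CG² = 576/35·(-1/6)² = 16/35
CG = −√(16/35) = -0.676123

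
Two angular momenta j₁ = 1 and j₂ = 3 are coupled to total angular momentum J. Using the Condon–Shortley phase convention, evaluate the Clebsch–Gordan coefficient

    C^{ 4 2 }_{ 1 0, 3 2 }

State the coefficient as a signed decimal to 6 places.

√[9·0!2!6!/9! · 1!1!5!1!6!2!] = √(43200/7)
  +(−1)^0/∏(0,0,1,5,1,1)! = 1/120  (running 1/120)
⟨..|..⟩ = √(43200/7)·(1/120) = +0.654654

+0.654654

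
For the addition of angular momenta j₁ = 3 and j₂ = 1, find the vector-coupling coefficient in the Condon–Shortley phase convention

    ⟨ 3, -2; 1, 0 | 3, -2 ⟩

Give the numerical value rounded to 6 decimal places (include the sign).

−√(1/3) = -0.577350

j₁+j₂−J=1  J+j₁−j₂=5  J−j₁+j₂=1  j₁+j₂+J+1=8
(j₁±m₁, j₂±m₂, J±M) = (1,5,1,1,1,5)
P² = 300
sum k=0..1:
  [0] +1/120 = 1/120
  [1] −1/24 = -1/24
S = -1/30
C² = P²·S² = 1/3 ; C = -0.577350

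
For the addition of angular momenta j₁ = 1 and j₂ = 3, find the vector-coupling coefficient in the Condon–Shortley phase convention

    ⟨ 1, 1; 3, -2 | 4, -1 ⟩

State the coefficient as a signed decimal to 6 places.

+√(3/28) = +0.327327

triangle: 0!·2!·6!/9! = 1440/362880
(j±m)!: 2!·0!·1!·5!·3!·5! = 172800
prefactor² = (2J+1)·Δ·N² = 43200/7
  k=0: +1/(0!·0!·0!·1!·2!·5!) = 1/240
Σ = 1/240  ⇒  CG² = 43200/7·1/240² = 3/28
CG = +√(3/28) = +0.327327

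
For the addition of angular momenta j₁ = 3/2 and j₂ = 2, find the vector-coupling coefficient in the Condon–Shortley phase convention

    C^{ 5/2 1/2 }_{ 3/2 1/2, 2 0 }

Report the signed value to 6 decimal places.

+0.292770  (= +√(3/35))

√[6·1!2!3!/7! · 2!1!2!2!3!2!] = √(48/35)
  +(−1)^0/∏(0,1,1,2,1,1)! = 1/2  (running 1/2)
  +(−1)^1/∏(1,0,0,1,2,2)! = -1/4  (running 1/4)
⟨..|..⟩ = √(48/35)·(1/4) = +0.292770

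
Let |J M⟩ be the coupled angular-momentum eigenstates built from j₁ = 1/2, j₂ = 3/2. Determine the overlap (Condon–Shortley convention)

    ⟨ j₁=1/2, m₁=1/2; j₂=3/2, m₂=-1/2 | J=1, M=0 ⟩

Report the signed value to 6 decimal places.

j₁+j₂−J=1  J+j₁−j₂=0  J−j₁+j₂=2  j₁+j₂+J+1=4
(j₁±m₁, j₂±m₂, J±M) = (1,0,1,2,1,1)
P² = 1/2
sum k=0..0:
  [0] +1/1 = 1
S = 1
C² = P²·S² = 1/2 ; C = +0.707107

+√(1/2) = +0.707107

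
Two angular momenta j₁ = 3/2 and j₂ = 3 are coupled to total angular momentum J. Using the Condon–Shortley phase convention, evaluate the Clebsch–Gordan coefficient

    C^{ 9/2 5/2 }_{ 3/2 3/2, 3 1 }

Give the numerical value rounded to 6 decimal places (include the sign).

triangle: 0!·3!·6!/10! = 4320/3628800
(j±m)!: 3!·0!·4!·2!·7!·2! = 2903040
prefactor² = (2J+1)·Δ·N² = 34560
  k=0: +1/(0!·0!·0!·4!·3!·2!) = 1/288
Σ = 1/288  ⇒  CG² = 34560·1/288² = 5/12
CG = +√(5/12) = +0.645497

+0.645497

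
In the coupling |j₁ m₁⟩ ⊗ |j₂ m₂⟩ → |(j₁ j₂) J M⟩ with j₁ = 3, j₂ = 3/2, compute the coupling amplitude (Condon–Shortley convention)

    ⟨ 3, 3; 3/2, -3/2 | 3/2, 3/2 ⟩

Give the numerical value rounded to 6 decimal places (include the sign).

triangle: 3!·3!·0!/7! = 36/5040
(j±m)!: 6!·0!·0!·3!·3!·0! = 25920
prefactor² = (2J+1)·Δ·N² = 5184/7
  k=0: +1/(0!·3!·0!·0!·3!·0!) = 1/36
Σ = 1/36  ⇒  CG² = 5184/7·1/36² = 4/7
CG = +√(4/7) = +0.755929

+0.755929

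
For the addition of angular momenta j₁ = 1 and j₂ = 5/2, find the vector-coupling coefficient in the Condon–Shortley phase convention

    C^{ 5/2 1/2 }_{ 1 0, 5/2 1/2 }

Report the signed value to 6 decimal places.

j₁+j₂−J=1  J+j₁−j₂=1  J−j₁+j₂=4  j₁+j₂+J+1=7
(j₁±m₁, j₂±m₂, J±M) = (1,1,3,2,3,2)
P² = 144/35
sum k=0..1:
  [0] +1/6 = 1/6
  [1] −1/4 = -1/4
S = -1/12
C² = P²·S² = 1/35 ; C = -0.169031

-0.169031  (= −√(1/35))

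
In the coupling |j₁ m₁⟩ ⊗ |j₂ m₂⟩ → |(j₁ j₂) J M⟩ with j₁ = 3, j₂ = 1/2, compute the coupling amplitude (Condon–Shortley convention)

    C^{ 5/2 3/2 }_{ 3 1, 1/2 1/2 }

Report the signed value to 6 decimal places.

−√(2/7) ≈ -0.534522

j₁+j₂−J=1  J+j₁−j₂=5  J−j₁+j₂=0  j₁+j₂+J+1=7
(j₁±m₁, j₂±m₂, J±M) = (4,2,1,0,4,1)
P² = 1152/7
sum k=1..1:
  [1] −1/24 = -1/24
S = -1/24
C² = P²·S² = 2/7 ; C = -0.534522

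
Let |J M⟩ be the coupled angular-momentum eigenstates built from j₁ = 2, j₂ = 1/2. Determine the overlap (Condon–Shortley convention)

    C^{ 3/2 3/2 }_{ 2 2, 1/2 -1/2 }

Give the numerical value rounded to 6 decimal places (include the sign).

+0.894427  (= +√(4/5))

triangle: 1!·3!·0!/5! = 6/120
(j±m)!: 4!·0!·0!·1!·3!·0! = 144
prefactor² = (2J+1)·Δ·N² = 144/5
  k=0: +1/(0!·1!·0!·0!·3!·0!) = 1/6
Σ = 1/6  ⇒  CG² = 144/5·1/6² = 4/5
CG = +√(4/5) = +0.894427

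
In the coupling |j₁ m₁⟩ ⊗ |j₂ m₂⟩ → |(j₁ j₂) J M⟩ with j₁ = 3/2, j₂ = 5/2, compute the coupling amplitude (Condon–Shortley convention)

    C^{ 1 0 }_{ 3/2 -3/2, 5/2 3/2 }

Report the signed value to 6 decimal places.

√[3·3!0!2!/6! · 0!3!4!1!1!1!] = √(36/5)
  +(−1)^3/∏(3,0,0,1,0,1)! = -1/6  (running -1/6)
⟨..|..⟩ = √(36/5)·(-1/6) = -0.447214

-0.447214  (= −√(1/5))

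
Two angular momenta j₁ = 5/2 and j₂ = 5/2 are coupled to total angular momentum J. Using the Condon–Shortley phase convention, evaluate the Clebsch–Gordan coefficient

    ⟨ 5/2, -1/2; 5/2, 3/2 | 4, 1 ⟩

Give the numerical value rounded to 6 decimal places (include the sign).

triangle: 1!·4!·4!/10! = 576/3628800
(j±m)!: 2!·3!·4!·1!·5!·3! = 207360
prefactor² = (2J+1)·Δ·N² = 10368/35
  k=0: +1/(0!·1!·3!·4!·1!·0!) = 1/144
  k=1: −1/(1!·0!·2!·3!·2!·1!) = -1/24
Σ = -5/144  ⇒  CG² = 10368/35·(-5/144)² = 5/14
CG = −√(5/14) = -0.597614

-0.597614  (= −√(5/14))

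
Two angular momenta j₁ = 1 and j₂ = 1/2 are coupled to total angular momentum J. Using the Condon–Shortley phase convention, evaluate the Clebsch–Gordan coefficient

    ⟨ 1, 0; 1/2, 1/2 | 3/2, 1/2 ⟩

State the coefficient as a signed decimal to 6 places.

+√(2/3) = +0.816497

j₁+j₂−J=0  J+j₁−j₂=2  J−j₁+j₂=1  j₁+j₂+J+1=4
(j₁±m₁, j₂±m₂, J±M) = (1,1,1,0,2,1)
P² = 2/3
sum k=0..0:
  [0] +1/1 = 1
S = 1
C² = P²·S² = 2/3 ; C = +0.816497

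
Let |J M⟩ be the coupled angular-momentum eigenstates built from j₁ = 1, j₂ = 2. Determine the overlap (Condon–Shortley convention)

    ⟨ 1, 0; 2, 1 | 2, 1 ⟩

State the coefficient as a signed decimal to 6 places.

triangle: 1!*1!*3!/6! = 6/720
(j±m)!: 1!*1!*3!*1!*3!*1! = 36
prefactor² = (2J+1)*Δ*N² = 3/2
  k=0: +1/(0!*1!*1!*3!*0!*0!) = 1/6
  k=1: −1/(1!*0!*0!*2!*1!*1!) = -1/2
Σ = -1/3  ⇒  CG² = 3/2*(-1/3)² = 1/6
CG = −√(1/6) = -0.408248

-0.408248  (= −√(1/6))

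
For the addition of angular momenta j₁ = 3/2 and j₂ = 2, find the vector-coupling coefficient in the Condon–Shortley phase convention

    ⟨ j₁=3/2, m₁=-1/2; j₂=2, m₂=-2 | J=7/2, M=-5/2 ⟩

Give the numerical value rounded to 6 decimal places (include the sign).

j₁+j₂−J=0  J+j₁−j₂=3  J−j₁+j₂=4  j₁+j₂+J+1=8
(j₁±m₁, j₂±m₂, J±M) = (1,2,0,4,1,6)
P² = 6912/7
sum k=0..0:
  [0] +1/48 = 1/48
S = 1/48
C² = P²·S² = 3/7 ; C = +0.654654

+0.654654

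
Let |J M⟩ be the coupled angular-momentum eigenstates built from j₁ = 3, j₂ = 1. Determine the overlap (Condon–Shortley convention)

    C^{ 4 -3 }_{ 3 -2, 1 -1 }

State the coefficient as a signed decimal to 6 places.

triangle: 0!·6!·2!/9! = 1440/362880
(j±m)!: 1!·5!·0!·2!·1!·7! = 1209600
prefactor² = (2J+1)·Δ·N² = 43200
  k=0: +1/(0!·0!·5!·0!·1!·2!) = 1/240
Σ = 1/240  ⇒  CG² = 43200·1/240² = 3/4
CG = +√(3/4) = +0.866025

+√(3/4) ≈ +0.866025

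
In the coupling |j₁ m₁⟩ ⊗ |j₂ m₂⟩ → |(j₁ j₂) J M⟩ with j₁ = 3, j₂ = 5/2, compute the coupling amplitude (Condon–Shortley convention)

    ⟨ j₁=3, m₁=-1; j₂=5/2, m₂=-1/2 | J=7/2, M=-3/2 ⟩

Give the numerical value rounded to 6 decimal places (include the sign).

√[8·2!4!3!/10! · 2!4!2!3!2!5!] = √(3072/35)
  +(−1)^0/∏(0,2,4,2,0,1)! = 1/96  (running 1/96)
  +(−1)^1/∏(1,1,3,1,1,2)! = -1/12  (running -7/96)
  +(−1)^2/∏(2,0,2,0,2,3)! = 1/48  (running -5/96)
⟨..|..⟩ = √(3072/35)·(-5/96) = -0.487950

-0.487950  (= −√(5/21))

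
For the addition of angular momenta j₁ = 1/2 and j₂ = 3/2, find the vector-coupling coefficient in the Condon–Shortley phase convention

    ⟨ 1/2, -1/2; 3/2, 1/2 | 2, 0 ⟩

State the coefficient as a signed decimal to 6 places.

triangle: 0!×1!×3!/5! = 6/120
(j±m)!: 0!×1!×2!×1!×2!×2! = 8
prefactor² = (2J+1)×Δ×N² = 2
  k=0: +1/(0!×0!×1!×2!×0!×1!) = 1/2
Σ = 1/2  ⇒  CG² = 2×1/2² = 1/2
CG = +√(1/2) = +0.707107

+0.707107  (= +√(1/2))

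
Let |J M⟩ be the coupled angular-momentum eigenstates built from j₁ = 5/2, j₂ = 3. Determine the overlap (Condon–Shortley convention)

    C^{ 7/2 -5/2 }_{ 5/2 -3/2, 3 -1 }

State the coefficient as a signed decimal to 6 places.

triangle: 2!*3!*4!/10! = 288/3628800
(j±m)!: 1!*4!*2!*4!*1!*6! = 829440
prefactor² = (2J+1)*Δ*N² = 18432/35
  k=1: −1/(1!*1!*3!*1!*0!*3!) = -1/36
  k=2: +1/(2!*0!*2!*0!*1!*4!) = 1/96
Σ = -5/288  ⇒  CG² = 18432/35*(-5/288)² = 10/63
CG = −√(10/63) = -0.398410

−√(10/63) = -0.398410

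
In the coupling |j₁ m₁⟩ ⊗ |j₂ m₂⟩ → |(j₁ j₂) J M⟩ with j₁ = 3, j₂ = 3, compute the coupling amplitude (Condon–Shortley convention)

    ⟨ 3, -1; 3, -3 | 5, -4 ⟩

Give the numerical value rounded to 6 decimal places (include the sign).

triangle: 1!*5!*5!/12! = 14400/479001600
(j±m)!: 2!*4!*0!*6!*1!*9! = 12541132800
prefactor² = (2J+1)*Δ*N² = 4147200
  k=0: +1/(0!*1!*4!*0!*1!*5!) = 1/2880
Σ = 1/2880  ⇒  CG² = 4147200*1/2880² = 1/2
CG = +√(1/2) = +0.707107

+√(1/2) = +0.707107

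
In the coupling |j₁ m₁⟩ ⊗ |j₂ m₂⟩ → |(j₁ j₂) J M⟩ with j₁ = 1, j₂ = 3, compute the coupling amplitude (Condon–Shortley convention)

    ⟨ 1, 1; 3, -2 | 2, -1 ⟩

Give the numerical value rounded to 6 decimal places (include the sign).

√[5·2!0!4!/7! · 2!0!1!5!1!3!] = √(480/7)
  +(−1)^0/∏(0,2,0,1,0,3)! = 1/12  (running 1/12)
⟨..|..⟩ = √(480/7)·(1/12) = +0.690066

+0.690066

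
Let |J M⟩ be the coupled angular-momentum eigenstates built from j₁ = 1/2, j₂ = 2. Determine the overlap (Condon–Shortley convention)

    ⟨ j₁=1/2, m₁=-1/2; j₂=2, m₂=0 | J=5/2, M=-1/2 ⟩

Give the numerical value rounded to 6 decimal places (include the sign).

+√(3/5) = +0.774597

triangle: 0!*1!*4!/6! = 24/720
(j±m)!: 0!*1!*2!*2!*2!*3! = 48
prefactor² = (2J+1)*Δ*N² = 48/5
  k=0: +1/(0!*0!*1!*2!*0!*2!) = 1/4
Σ = 1/4  ⇒  CG² = 48/5*1/4² = 3/5
CG = +√(3/5) = +0.774597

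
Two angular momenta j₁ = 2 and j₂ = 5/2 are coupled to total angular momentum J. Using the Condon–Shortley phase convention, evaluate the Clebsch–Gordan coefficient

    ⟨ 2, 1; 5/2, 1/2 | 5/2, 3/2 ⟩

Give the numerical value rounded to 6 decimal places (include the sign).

−√(6/35) = -0.414039

√[6·2!2!3!/8! · 3!1!3!2!4!1!] = √(216/35)
  +(−1)^0/∏(0,2,1,3,1,0)! = 1/12  (running 1/12)
  +(−1)^1/∏(1,1,0,2,2,1)! = -1/4  (running -1/6)
⟨..|..⟩ = √(216/35)·(-1/6) = -0.414039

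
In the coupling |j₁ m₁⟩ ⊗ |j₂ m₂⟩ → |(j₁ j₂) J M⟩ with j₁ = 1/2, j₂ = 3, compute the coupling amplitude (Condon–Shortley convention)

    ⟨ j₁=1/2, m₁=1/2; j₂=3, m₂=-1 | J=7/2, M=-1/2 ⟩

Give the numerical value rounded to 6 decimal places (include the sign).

j₁+j₂−J=0  J+j₁−j₂=1  J−j₁+j₂=6  j₁+j₂+J+1=8
(j₁±m₁, j₂±m₂, J±M) = (1,0,2,4,3,4)
P² = 6912/7
sum k=0..0:
  [0] +1/48 = 1/48
S = 1/48
C² = P²·S² = 3/7 ; C = +0.654654

+0.654654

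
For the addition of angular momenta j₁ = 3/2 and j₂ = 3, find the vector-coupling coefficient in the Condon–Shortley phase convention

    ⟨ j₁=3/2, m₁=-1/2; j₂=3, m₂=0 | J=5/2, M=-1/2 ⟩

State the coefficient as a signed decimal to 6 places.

triangle: 2!*1!*4!/8! = 48/40320
(j±m)!: 1!*2!*3!*3!*2!*3! = 864
prefactor² = (2J+1)*Δ*N² = 216/35
  k=1: −1/(1!*1!*1!*2!*0!*2!) = -1/4
  k=2: +1/(2!*0!*0!*1!*1!*3!) = 1/12
Σ = -1/6  ⇒  CG² = 216/35*(-1/6)² = 6/35
CG = −√(6/35) = -0.414039

-0.414039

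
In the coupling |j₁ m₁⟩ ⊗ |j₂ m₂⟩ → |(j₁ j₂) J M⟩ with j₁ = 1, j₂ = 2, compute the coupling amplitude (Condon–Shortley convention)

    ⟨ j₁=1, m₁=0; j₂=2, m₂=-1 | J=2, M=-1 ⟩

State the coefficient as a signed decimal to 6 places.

+√(1/6) ≈ +0.408248

j₁+j₂−J=1  J+j₁−j₂=1  J−j₁+j₂=3  j₁+j₂+J+1=6
(j₁±m₁, j₂±m₂, J±M) = (1,1,1,3,1,3)
P² = 3/2
sum k=0..1:
  [0] +1/2 = 1/2
  [1] −1/6 = -1/6
S = 1/3
C² = P²·S² = 1/6 ; C = +0.408248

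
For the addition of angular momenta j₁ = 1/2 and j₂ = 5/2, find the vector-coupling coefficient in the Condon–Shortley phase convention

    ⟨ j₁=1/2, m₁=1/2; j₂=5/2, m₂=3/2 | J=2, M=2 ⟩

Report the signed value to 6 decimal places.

+0.408248

triangle: 1!*0!*4!/6! = 24/720
(j±m)!: 1!*0!*4!*1!*4!*0! = 576
prefactor² = (2J+1)*Δ*N² = 96
  k=0: +1/(0!*1!*0!*4!*0!*0!) = 1/24
Σ = 1/24  ⇒  CG² = 96*1/24² = 1/6
CG = +√(1/6) = +0.408248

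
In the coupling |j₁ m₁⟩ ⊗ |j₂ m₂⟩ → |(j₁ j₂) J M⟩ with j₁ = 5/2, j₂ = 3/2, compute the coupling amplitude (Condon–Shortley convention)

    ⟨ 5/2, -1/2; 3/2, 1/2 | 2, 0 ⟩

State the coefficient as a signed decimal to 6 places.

−√(1/14) ≈ -0.267261

√[5·2!3!1!/7! · 2!3!2!1!2!2!] = √(8/7)
  +(−1)^1/∏(1,1,2,1,1,0)! = -1/2  (running -1/2)
  +(−1)^2/∏(2,0,1,0,2,1)! = 1/4  (running -1/4)
⟨..|..⟩ = √(8/7)·(-1/4) = -0.267261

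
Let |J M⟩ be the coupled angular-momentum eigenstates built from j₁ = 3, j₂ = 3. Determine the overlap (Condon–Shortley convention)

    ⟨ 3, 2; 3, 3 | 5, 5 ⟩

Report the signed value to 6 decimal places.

√[11·1!5!5!/12! · 5!1!6!0!10!0!] = √(103680000)
  +(−1)^1/∏(1,0,0,5,5,0)! = -1/14400  (running -1/14400)
⟨..|..⟩ = √(103680000)·(-1/14400) = -0.707107

−√(1/2) = -0.707107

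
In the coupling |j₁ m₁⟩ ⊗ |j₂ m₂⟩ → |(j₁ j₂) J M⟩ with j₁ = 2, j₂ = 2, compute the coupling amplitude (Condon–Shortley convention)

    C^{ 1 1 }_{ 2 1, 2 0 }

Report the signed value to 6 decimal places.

triangle: 3!·1!·1!/6! = 6/720
(j±m)!: 3!·1!·2!·2!·2!·0! = 48
prefactor² = (2J+1)·Δ·N² = 6/5
  k=1: −1/(1!·2!·0!·1!·1!·0!) = -1/2
Σ = -1/2  ⇒  CG² = 6/5·(-1/2)² = 3/10
CG = −√(3/10) = -0.547723

-0.547723  (= −√(3/10))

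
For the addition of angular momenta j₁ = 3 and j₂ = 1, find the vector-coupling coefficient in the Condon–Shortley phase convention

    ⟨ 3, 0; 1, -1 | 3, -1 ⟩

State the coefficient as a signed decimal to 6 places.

+0.707107

√[7·1!5!1!/8! · 3!3!0!2!2!4!] = √(72)
  +(−1)^0/∏(0,1,3,0,2,1)! = 1/12  (running 1/12)
⟨..|..⟩ = √(72)·(1/12) = +0.707107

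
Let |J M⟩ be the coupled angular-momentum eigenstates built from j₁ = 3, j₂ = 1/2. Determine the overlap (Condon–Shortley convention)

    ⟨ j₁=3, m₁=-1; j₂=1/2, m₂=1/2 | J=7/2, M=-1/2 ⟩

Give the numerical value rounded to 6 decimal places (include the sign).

+0.654654  (= +√(3/7))

√[8·0!6!1!/8! · 2!4!1!0!3!4!] = √(6912/7)
  +(−1)^0/∏(0,0,4,1,2,0)! = 1/48  (running 1/48)
⟨..|..⟩ = √(6912/7)·(1/48) = +0.654654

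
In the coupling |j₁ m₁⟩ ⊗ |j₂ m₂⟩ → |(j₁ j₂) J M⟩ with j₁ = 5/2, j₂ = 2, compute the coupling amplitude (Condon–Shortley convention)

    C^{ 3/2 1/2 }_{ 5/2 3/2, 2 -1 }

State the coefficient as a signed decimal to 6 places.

√[4·3!2!1!/7! · 4!1!1!3!2!1!] = √(96/35)
  +(−1)^0/∏(0,3,1,1,1,0)! = 1/6  (running 1/6)
  +(−1)^1/∏(1,2,0,0,2,1)! = -1/4  (running -1/12)
⟨..|..⟩ = √(96/35)·(-1/12) = -0.138013

-0.138013  (= −√(2/105))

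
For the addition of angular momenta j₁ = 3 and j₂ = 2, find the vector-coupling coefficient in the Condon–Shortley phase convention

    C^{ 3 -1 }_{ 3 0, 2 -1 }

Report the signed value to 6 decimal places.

triangle: 2!×4!×2!/9! = 96/362880
(j±m)!: 3!×3!×1!×3!×2!×4! = 10368
prefactor² = (2J+1)×Δ×N² = 96/5
  k=0: +1/(0!×2!×3!×1!×1!×1!) = 1/12
  k=1: −1/(1!×1!×2!×0!×2!×2!) = -1/8
Σ = -1/24  ⇒  CG² = 96/5×(-1/24)² = 1/30
CG = −√(1/30) = -0.182574

−√(1/30) = -0.182574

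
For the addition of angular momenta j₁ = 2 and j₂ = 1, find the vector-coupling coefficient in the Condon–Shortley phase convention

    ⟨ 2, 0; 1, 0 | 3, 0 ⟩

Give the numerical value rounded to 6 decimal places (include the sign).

+√(3/5) = +0.774597

triangle: 0!·4!·2!/7! = 48/5040
(j±m)!: 2!·2!·1!·1!·3!·3! = 144
prefactor² = (2J+1)·Δ·N² = 48/5
  k=0: +1/(0!·0!·2!·1!·2!·1!) = 1/4
Σ = 1/4  ⇒  CG² = 48/5·1/4² = 3/5
CG = +√(3/5) = +0.774597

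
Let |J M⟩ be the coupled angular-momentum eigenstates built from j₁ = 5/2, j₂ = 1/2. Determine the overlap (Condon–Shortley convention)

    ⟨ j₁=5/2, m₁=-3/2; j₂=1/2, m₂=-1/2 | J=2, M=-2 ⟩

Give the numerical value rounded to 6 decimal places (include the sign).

j₁+j₂−J=1  J+j₁−j₂=4  J−j₁+j₂=0  j₁+j₂+J+1=6
(j₁±m₁, j₂±m₂, J±M) = (1,4,0,1,0,4)
P² = 96
sum k=0..0:
  [0] +1/24 = 1/24
S = 1/24
C² = P²·S² = 1/6 ; C = +0.408248

+√(1/6) = +0.408248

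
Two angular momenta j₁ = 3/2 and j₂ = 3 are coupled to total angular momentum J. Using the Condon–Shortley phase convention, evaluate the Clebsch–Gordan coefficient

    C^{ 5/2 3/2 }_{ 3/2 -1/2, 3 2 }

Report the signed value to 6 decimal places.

+0.267261

triangle: 2!·1!·4!/8! = 48/40320
(j±m)!: 1!·2!·5!·1!·4!·1! = 5760
prefactor² = (2J+1)·Δ·N² = 288/7
  k=1: −1/(1!·1!·1!·4!·0!·0!) = -1/24
  k=2: +1/(2!·0!·0!·3!·1!·1!) = 1/12
Σ = 1/24  ⇒  CG² = 288/7·1/24² = 1/14
CG = +√(1/14) = +0.267261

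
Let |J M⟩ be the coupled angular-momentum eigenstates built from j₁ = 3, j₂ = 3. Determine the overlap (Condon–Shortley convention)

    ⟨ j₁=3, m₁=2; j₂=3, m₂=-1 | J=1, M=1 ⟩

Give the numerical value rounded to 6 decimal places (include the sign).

−√(5/28) ≈ -0.422577

√[3·5!1!1!/8! · 5!1!2!4!2!0!] = √(720/7)
  +(−1)^1/∏(1,4,0,1,1,0)! = -1/24  (running -1/24)
⟨..|..⟩ = √(720/7)·(-1/24) = -0.422577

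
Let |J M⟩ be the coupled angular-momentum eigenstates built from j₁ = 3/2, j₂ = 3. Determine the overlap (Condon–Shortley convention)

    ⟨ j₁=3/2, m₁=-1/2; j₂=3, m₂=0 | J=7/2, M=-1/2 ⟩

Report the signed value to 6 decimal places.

−√(2/21) ≈ -0.308607

j₁+j₂−J=1  J+j₁−j₂=2  J−j₁+j₂=5  j₁+j₂+J+1=9
(j₁±m₁, j₂±m₂, J±M) = (1,2,3,3,3,4)
P² = 384/7
sum k=0..1:
  [0] +1/24 = 1/24
  [1] −1/12 = -1/12
S = -1/24
C² = P²·S² = 2/21 ; C = -0.308607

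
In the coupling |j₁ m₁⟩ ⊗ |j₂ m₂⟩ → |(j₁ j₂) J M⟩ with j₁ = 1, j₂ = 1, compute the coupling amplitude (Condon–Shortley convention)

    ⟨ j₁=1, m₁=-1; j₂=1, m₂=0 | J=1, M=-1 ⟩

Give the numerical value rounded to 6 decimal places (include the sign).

−√(1/2) = -0.707107

triangle: 1!*1!*1!/4! = 1/24
(j±m)!: 0!*2!*1!*1!*0!*2! = 4
prefactor² = (2J+1)*Δ*N² = 1/2
  k=1: −1/(1!*0!*1!*0!*0!*1!) = -1
Σ = -1  ⇒  CG² = 1/2*(-1)² = 1/2
CG = −√(1/2) = -0.707107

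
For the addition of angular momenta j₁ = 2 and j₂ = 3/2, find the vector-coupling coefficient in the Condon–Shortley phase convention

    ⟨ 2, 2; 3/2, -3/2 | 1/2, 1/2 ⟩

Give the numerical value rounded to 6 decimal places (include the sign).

+√(2/5) ≈ +0.632456

triangle: 3!*1!*0!/5! = 6/120
(j±m)!: 4!*0!*0!*3!*1!*0! = 144
prefactor² = (2J+1)*Δ*N² = 72/5
  k=0: +1/(0!*3!*0!*0!*1!*0!) = 1/6
Σ = 1/6  ⇒  CG² = 72/5*1/6² = 2/5
CG = +√(2/5) = +0.632456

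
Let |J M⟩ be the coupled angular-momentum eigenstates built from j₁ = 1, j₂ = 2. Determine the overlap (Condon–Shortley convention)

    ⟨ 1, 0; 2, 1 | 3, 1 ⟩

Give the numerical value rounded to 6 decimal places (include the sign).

+0.730297  (= +√(8/15))

triangle: 0!·2!·4!/7! = 48/5040
(j±m)!: 1!·1!·3!·1!·4!·2! = 288
prefactor² = (2J+1)·Δ·N² = 96/5
  k=0: +1/(0!·0!·1!·3!·1!·1!) = 1/6
Σ = 1/6  ⇒  CG² = 96/5·1/6² = 8/15
CG = +√(8/15) = +0.730297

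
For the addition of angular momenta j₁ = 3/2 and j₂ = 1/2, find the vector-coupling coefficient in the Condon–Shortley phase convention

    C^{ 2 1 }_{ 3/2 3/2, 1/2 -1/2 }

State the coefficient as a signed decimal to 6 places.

+0.500000  (= +√(1/4))

triangle: 0!×3!×1!/5! = 6/120
(j±m)!: 3!×0!×0!×1!×3!×1! = 36
prefactor² = (2J+1)×Δ×N² = 9
  k=0: +1/(0!×0!×0!×0!×3!×1!) = 1/6
Σ = 1/6  ⇒  CG² = 9×1/6² = 1/4
CG = +√(1/4) = +0.500000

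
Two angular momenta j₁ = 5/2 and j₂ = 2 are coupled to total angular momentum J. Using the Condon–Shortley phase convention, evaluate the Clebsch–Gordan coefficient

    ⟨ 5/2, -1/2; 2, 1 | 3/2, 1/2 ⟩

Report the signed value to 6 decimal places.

triangle: 3!×2!×1!/7! = 12/5040
(j±m)!: 2!×3!×3!×1!×2!×1! = 144
prefactor² = (2J+1)×Δ×N² = 48/35
  k=2: +1/(2!×1!×1!×1!×1!×0!) = 1/2
  k=3: −1/(3!×0!×0!×0!×2!×1!) = -1/12
Σ = 5/12  ⇒  CG² = 48/35×5/12² = 5/21
CG = +√(5/21) = +0.487950

+0.487950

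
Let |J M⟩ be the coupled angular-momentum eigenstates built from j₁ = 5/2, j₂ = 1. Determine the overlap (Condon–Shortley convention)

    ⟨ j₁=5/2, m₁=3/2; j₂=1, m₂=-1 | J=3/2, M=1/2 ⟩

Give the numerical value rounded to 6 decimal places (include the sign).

+√(2/5) ≈ +0.632456

√[4·2!3!0!/6! · 4!1!0!2!2!1!] = √(32/5)
  +(−1)^0/∏(0,2,1,0,2,0)! = 1/4  (running 1/4)
⟨..|..⟩ = √(32/5)·(1/4) = +0.632456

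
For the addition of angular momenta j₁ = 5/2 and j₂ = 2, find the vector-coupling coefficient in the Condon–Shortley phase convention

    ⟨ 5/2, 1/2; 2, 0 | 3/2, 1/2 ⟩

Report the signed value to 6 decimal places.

-0.239046  (= −√(2/35))

√[4·3!2!1!/7! · 3!2!2!2!2!1!] = √(32/35)
  +(−1)^1/∏(1,2,1,1,1,0)! = -1/2  (running -1/2)
  +(−1)^2/∏(2,1,0,0,2,1)! = 1/4  (running -1/4)
⟨..|..⟩ = √(32/35)·(-1/4) = -0.239046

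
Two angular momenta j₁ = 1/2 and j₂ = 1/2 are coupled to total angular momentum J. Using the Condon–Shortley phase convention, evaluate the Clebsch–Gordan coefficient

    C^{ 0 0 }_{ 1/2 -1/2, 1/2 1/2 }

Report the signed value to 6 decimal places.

j₁+j₂−J=1  J+j₁−j₂=0  J−j₁+j₂=0  j₁+j₂+J+1=2
(j₁±m₁, j₂±m₂, J±M) = (0,1,1,0,0,0)
P² = 1/2
sum k=1..1:
  [1] −1/1 = -1
S = -1
C² = P²·S² = 1/2 ; C = -0.707107

−√(1/2) = -0.707107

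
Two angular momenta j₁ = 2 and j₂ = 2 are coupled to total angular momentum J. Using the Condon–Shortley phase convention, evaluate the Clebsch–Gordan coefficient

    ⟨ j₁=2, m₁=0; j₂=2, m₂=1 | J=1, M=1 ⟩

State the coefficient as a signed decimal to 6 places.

j₁+j₂−J=3  J+j₁−j₂=1  J−j₁+j₂=1  j₁+j₂+J+1=6
(j₁±m₁, j₂±m₂, J±M) = (2,2,3,1,2,0)
P² = 6/5
sum k=2..2:
  [2] +1/2 = 1/2
S = 1/2
C² = P²·S² = 3/10 ; C = +0.547723

+√(3/10) ≈ +0.547723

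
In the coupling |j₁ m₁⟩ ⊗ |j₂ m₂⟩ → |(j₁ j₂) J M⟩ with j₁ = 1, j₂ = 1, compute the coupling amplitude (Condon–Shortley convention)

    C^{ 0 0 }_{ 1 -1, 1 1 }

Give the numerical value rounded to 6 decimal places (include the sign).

+√(1/3) = +0.577350

√[1·2!0!0!/3! · 0!2!2!0!0!0!] = √(4/3)
  +(−1)^2/∏(2,0,0,0,0,0)! = 1/2  (running 1/2)
⟨..|..⟩ = √(4/3)·(1/2) = +0.577350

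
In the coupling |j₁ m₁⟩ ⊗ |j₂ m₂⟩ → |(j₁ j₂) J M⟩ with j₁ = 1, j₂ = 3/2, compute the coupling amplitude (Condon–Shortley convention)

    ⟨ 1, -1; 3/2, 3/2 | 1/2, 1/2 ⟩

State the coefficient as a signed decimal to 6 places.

j₁+j₂−J=2  J+j₁−j₂=0  J−j₁+j₂=1  j₁+j₂+J+1=4
(j₁±m₁, j₂±m₂, J±M) = (0,2,3,0,1,0)
P² = 2
sum k=2..2:
  [2] +1/2 = 1/2
S = 1/2
C² = P²·S² = 1/2 ; C = +0.707107

+√(1/2) ≈ +0.707107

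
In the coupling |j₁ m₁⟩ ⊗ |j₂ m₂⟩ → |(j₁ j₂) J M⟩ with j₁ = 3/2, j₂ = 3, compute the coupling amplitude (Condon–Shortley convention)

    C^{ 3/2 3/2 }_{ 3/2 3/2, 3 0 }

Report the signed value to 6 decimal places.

√[4·3!0!3!/7! · 3!0!3!3!3!0!] = √(1296/35)
  +(−1)^0/∏(0,3,0,3,0,0)! = 1/36  (running 1/36)
⟨..|..⟩ = √(1296/35)·(1/36) = +0.169031

+0.169031  (= +√(1/35))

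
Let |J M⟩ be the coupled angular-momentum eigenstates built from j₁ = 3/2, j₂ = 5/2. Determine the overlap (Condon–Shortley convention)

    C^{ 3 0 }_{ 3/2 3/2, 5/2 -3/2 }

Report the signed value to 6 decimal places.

j₁+j₂−J=1  J+j₁−j₂=2  J−j₁+j₂=4  j₁+j₂+J+1=8
(j₁±m₁, j₂±m₂, J±M) = (3,0,1,4,3,3)
P² = 216/5
sum k=0..0:
  [0] +1/12 = 1/12
S = 1/12
C² = P²·S² = 3/10 ; C = +0.547723

+√(3/10) = +0.547723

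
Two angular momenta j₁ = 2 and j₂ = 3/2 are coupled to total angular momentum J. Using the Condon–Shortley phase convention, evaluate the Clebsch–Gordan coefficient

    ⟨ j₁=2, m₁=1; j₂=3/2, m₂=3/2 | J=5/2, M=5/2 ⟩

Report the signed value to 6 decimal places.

-0.654654

√[6·1!3!2!/7! · 3!1!3!0!5!0!] = √(432/7)
  +(−1)^1/∏(1,0,0,2,3,0)! = -1/12  (running -1/12)
⟨..|..⟩ = √(432/7)·(-1/12) = -0.654654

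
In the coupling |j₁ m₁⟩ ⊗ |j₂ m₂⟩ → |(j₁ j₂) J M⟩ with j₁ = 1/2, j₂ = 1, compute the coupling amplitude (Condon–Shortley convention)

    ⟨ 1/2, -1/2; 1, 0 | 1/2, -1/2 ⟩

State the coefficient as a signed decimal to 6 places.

-0.577350  (= −√(1/3))

√[2·1!0!1!/3! · 0!1!1!1!0!1!] = √(1/3)
  +(−1)^1/∏(1,0,0,0,0,1)! = -1  (running -1)
⟨..|..⟩ = √(1/3)·(-1) = -0.577350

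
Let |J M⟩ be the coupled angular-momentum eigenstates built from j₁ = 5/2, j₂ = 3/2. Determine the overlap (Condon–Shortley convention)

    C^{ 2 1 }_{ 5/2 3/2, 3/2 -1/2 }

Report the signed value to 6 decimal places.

+0.154303

√[5·2!3!1!/7! · 4!1!1!2!3!1!] = √(24/7)
  +(−1)^0/∏(0,2,1,1,2,0)! = 1/4  (running 1/4)
  +(−1)^1/∏(1,1,0,0,3,1)! = -1/6  (running 1/12)
⟨..|..⟩ = √(24/7)·(1/12) = +0.154303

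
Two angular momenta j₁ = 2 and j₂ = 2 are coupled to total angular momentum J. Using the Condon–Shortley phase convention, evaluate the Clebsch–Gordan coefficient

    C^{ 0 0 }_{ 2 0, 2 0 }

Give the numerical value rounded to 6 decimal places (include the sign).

j₁+j₂−J=4  J+j₁−j₂=0  J−j₁+j₂=0  j₁+j₂+J+1=5
(j₁±m₁, j₂±m₂, J±M) = (2,2,2,2,0,0)
P² = 16/5
sum k=2..2:
  [2] +1/4 = 1/4
S = 1/4
C² = P²·S² = 1/5 ; C = +0.447214

+√(1/5) = +0.447214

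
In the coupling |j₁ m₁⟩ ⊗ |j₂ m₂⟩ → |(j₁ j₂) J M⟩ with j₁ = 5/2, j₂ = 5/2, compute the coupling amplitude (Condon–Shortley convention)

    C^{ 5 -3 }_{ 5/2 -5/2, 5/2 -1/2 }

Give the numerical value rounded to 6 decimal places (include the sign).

triangle: 0!·5!·5!/11! = 14400/39916800
(j±m)!: 0!·5!·2!·3!·2!·8! = 116121600
prefactor² = (2J+1)·Δ·N² = 460800
  k=0: +1/(0!·0!·5!·2!·0!·3!) = 1/1440
Σ = 1/1440  ⇒  CG² = 460800·1/1440² = 2/9
CG = +√(2/9) = +0.471405

+0.471405  (= +√(2/9))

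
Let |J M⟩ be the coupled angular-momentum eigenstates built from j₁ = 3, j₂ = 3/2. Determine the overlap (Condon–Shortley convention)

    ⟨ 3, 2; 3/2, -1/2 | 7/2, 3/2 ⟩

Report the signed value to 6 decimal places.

+0.654654  (= +√(3/7))

√[8·1!5!2!/9! · 5!1!1!2!5!2!] = √(6400/21)
  +(−1)^0/∏(0,1,1,1,4,1)! = 1/24  (running 1/24)
  +(−1)^1/∏(1,0,0,0,5,2)! = -1/240  (running 3/80)
⟨..|..⟩ = √(6400/21)·(3/80) = +0.654654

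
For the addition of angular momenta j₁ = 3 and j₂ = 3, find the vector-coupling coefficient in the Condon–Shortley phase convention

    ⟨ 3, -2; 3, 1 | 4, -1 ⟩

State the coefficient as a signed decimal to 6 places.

triangle: 2!×4!×4!/11! = 1152/39916800
(j±m)!: 1!×5!×4!×2!×3!×5! = 4147200
prefactor² = (2J+1)×Δ×N² = 82944/77
  k=1: −1/(1!×1!×4!×3!×0!×1!) = -1/144
  k=2: +1/(2!×0!×3!×2!×1!×2!) = 1/48
Σ = 1/72  ⇒  CG² = 82944/77×1/72² = 16/77
CG = +√(16/77) = +0.455842

+√(16/77) = +0.455842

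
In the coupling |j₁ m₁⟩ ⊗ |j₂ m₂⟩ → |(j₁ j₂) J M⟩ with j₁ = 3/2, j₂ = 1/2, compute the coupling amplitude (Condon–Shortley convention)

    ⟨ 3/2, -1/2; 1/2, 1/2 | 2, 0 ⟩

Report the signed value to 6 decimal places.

+0.707107  (= +√(1/2))

√[5·0!3!1!/5! · 1!2!1!0!2!2!] = √(2)
  +(−1)^0/∏(0,0,2,1,1,0)! = 1/2  (running 1/2)
⟨..|..⟩ = √(2)·(1/2) = +0.707107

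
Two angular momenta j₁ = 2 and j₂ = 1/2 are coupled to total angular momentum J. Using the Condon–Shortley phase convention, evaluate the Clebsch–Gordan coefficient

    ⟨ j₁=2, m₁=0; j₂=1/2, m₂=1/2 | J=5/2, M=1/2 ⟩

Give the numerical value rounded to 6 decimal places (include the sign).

√[6·0!4!1!/6! · 2!2!1!0!3!2!] = √(48/5)
  +(−1)^0/∏(0,0,2,1,2,0)! = 1/4  (running 1/4)
⟨..|..⟩ = √(48/5)·(1/4) = +0.774597

+√(3/5) ≈ +0.774597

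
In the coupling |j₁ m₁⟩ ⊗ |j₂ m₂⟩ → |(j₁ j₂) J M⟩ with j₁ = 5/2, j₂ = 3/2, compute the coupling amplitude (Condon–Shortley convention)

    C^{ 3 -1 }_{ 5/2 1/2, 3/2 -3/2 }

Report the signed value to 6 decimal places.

j₁+j₂−J=1  J+j₁−j₂=4  J−j₁+j₂=2  j₁+j₂+J+1=8
(j₁±m₁, j₂±m₂, J±M) = (3,2,0,3,2,4)
P² = 144/5
sum k=0..0:
  [0] +1/8 = 1/8
S = 1/8
C² = P²·S² = 9/20 ; C = +0.670820

+√(9/20) = +0.670820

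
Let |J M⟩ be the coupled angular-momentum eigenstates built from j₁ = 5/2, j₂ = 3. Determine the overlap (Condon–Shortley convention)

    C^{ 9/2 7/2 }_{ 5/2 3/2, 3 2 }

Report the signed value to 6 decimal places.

−√(1/99) = -0.100504

j₁+j₂−J=1  J+j₁−j₂=4  J−j₁+j₂=5  j₁+j₂+J+1=11
(j₁±m₁, j₂±m₂, J±M) = (4,1,5,1,8,1)
P² = 921600/11
sum k=0..1:
  [0] +1/720 = 1/720
  [1] −1/576 = -1/576
S = -1/2880
C² = P²·S² = 1/99 ; C = -0.100504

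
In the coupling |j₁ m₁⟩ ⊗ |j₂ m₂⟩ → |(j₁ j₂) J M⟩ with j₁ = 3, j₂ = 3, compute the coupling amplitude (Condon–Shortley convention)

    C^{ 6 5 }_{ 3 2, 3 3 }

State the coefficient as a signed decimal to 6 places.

+0.707107

triangle: 0!*6!*6!/13! = 518400/6227020800
(j±m)!: 5!*1!*6!*0!*11!*1! = 3448811520000
prefactor² = (2J+1)*Δ*N² = 3732480000
  k=0: +1/(0!*0!*1!*6!*5!*0!) = 1/86400
Σ = 1/86400  ⇒  CG² = 3732480000*1/86400² = 1/2
CG = +√(1/2) = +0.707107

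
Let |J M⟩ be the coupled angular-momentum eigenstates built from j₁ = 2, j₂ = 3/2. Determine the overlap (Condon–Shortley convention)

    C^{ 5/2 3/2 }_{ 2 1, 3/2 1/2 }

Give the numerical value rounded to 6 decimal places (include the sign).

+0.169031  (= +√(1/35))

j₁+j₂−J=1  J+j₁−j₂=3  J−j₁+j₂=2  j₁+j₂+J+1=7
(j₁±m₁, j₂±m₂, J±M) = (3,1,2,1,4,1)
P² = 144/35
sum k=0..1:
  [0] +1/4 = 1/4
  [1] −1/6 = -1/6
S = 1/12
C² = P²·S² = 1/35 ; C = +0.169031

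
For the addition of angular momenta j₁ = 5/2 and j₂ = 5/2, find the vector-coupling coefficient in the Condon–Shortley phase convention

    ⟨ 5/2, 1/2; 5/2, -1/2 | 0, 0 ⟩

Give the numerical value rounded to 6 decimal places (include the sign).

triangle: 5!*0!*0!/6! = 120/720
(j±m)!: 3!*2!*2!*3!*0!*0! = 144
prefactor² = (2J+1)*Δ*N² = 24
  k=2: +1/(2!*3!*0!*0!*0!*0!) = 1/12
Σ = 1/12  ⇒  CG² = 24*1/12² = 1/6
CG = +√(1/6) = +0.408248

+√(1/6) = +0.408248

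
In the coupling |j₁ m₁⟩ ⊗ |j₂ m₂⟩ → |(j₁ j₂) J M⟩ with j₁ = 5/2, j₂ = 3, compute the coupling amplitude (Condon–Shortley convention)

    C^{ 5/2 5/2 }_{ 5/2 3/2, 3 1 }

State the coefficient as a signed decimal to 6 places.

−√(2/7) = -0.534522

√[6·3!2!3!/9! · 4!1!4!2!5!0!] = √(1152/7)
  +(−1)^1/∏(1,2,0,3,2,0)! = -1/24  (running -1/24)
⟨..|..⟩ = √(1152/7)·(-1/24) = -0.534522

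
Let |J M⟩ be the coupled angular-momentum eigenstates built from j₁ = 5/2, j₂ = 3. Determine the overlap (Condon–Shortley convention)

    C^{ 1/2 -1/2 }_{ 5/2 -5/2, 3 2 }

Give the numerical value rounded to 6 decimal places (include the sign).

−√(1/21) = -0.218218

√[2·5!0!1!/7! · 0!5!5!1!0!1!] = √(4800/7)
  +(−1)^5/∏(5,0,0,0,0,1)! = -1/120  (running -1/120)
⟨..|..⟩ = √(4800/7)·(-1/120) = -0.218218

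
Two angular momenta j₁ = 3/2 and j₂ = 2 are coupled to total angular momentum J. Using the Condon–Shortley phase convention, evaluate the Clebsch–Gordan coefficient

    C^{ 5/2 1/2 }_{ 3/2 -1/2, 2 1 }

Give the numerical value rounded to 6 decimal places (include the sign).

−√(5/14) ≈ -0.597614

triangle: 1!·2!·3!/7! = 12/5040
(j±m)!: 1!·2!·3!·1!·3!·2! = 144
prefactor² = (2J+1)·Δ·N² = 72/35
  k=0: +1/(0!·1!·2!·3!·0!·0!) = 1/12
  k=1: −1/(1!·0!·1!·2!·1!·1!) = -1/2
Σ = -5/12  ⇒  CG² = 72/35·(-5/12)² = 5/14
CG = −√(5/14) = -0.597614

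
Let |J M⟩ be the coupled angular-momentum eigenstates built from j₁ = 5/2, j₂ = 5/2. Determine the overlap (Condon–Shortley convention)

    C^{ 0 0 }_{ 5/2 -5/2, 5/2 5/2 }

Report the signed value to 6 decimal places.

j₁+j₂−J=5  J+j₁−j₂=0  J−j₁+j₂=0  j₁+j₂+J+1=6
(j₁±m₁, j₂±m₂, J±M) = (0,5,5,0,0,0)
P² = 2400
sum k=5..5:
  [5] −1/120 = -1/120
S = -1/120
C² = P²·S² = 1/6 ; C = -0.408248

-0.408248  (= −√(1/6))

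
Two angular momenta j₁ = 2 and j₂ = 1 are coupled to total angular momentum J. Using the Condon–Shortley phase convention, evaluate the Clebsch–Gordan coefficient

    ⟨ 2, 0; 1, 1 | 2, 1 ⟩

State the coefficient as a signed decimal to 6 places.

triangle: 1!·3!·1!/6! = 6/720
(j±m)!: 2!·2!·2!·0!·3!·1! = 48
prefactor² = (2J+1)·Δ·N² = 2
  k=1: −1/(1!·0!·1!·1!·2!·0!) = -1/2
Σ = -1/2  ⇒  CG² = 2·(-1/2)² = 1/2
CG = −√(1/2) = -0.707107

−√(1/2) = -0.707107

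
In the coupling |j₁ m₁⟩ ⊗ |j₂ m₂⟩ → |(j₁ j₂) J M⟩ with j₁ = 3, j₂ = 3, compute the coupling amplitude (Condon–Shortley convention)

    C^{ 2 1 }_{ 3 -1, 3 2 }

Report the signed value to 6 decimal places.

−√(5/28) ≈ -0.422577

√[5·4!2!2!/9! · 2!4!5!1!3!1!] = √(320/7)
  +(−1)^3/∏(3,1,1,2,1,0)! = -1/12  (running -1/12)
  +(−1)^4/∏(4,0,0,1,2,1)! = 1/48  (running -1/16)
⟨..|..⟩ = √(320/7)·(-1/16) = -0.422577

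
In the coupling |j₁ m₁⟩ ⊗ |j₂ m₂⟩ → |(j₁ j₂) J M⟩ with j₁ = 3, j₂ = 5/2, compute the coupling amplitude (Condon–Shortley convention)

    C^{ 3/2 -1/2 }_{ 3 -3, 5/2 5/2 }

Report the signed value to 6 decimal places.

+√(5/14) = +0.597614

j₁+j₂−J=4  J+j₁−j₂=2  J−j₁+j₂=1  j₁+j₂+J+1=8
(j₁±m₁, j₂±m₂, J±M) = (0,6,5,0,1,2)
P² = 5760/7
sum k=4..4:
  [4] +1/48 = 1/48
S = 1/48
C² = P²·S² = 5/14 ; C = +0.597614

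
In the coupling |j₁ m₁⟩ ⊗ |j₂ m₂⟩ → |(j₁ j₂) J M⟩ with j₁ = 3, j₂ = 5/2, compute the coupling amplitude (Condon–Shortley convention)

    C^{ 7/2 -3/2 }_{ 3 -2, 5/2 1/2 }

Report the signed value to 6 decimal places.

j₁+j₂−J=2  J+j₁−j₂=4  J−j₁+j₂=3  j₁+j₂+J+1=10
(j₁±m₁, j₂±m₂, J±M) = (1,5,3,2,2,5)
P² = 1536/7
sum k=1..2:
  [1] −1/48 = -1/48
  [2] +1/24 = 1/24
S = 1/48
C² = P²·S² = 2/21 ; C = +0.308607

+0.308607  (= +√(2/21))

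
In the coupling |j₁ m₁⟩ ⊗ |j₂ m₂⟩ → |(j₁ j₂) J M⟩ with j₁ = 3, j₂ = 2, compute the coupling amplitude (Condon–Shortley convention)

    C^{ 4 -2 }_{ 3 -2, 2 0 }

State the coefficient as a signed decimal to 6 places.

√[9·1!5!3!/10! · 1!5!2!2!2!6!] = √(8640/7)
  +(−1)^0/∏(0,1,5,2,0,1)! = 1/240  (running 1/240)
  +(−1)^1/∏(1,0,4,1,1,2)! = -1/48  (running -1/60)
⟨..|..⟩ = √(8640/7)·(-1/60) = -0.585540

−√(12/35) = -0.585540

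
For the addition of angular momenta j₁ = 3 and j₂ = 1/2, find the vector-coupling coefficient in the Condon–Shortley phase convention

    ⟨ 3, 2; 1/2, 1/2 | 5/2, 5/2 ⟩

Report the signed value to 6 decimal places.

-0.377964  (= −√(1/7))

j₁+j₂−J=1  J+j₁−j₂=5  J−j₁+j₂=0  j₁+j₂+J+1=7
(j₁±m₁, j₂±m₂, J±M) = (5,1,1,0,5,0)
P² = 14400/7
sum k=1..1:
  [1] −1/120 = -1/120
S = -1/120
C² = P²·S² = 1/7 ; C = -0.377964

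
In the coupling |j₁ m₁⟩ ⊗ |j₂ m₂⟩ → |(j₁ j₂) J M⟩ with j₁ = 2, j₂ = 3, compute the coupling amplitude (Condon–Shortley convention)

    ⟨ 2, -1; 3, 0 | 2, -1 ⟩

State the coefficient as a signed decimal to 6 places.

+√(2/7) ≈ +0.534522

j₁+j₂−J=3  J+j₁−j₂=1  J−j₁+j₂=3  j₁+j₂+J+1=8
(j₁±m₁, j₂±m₂, J±M) = (1,3,3,3,1,3)
P² = 81/14
sum k=2..3:
  [2] +1/4 = 1/4
  [3] −1/36 = -1/36
S = 2/9
C² = P²·S² = 2/7 ; C = +0.534522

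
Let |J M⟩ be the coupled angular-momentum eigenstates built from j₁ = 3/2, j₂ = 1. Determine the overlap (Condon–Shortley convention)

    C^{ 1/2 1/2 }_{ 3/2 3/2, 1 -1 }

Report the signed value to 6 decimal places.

√[2·2!1!0!/4! · 3!0!0!2!1!0!] = √(2)
  +(−1)^0/∏(0,2,0,0,1,0)! = 1/2  (running 1/2)
⟨..|..⟩ = √(2)·(1/2) = +0.707107

+√(1/2) = +0.707107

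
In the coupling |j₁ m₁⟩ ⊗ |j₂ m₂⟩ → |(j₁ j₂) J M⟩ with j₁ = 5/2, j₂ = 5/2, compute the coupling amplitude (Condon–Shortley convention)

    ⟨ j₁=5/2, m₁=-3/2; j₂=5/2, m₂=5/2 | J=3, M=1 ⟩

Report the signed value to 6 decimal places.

+√(1/3) ≈ +0.577350

j₁+j₂−J=2  J+j₁−j₂=3  J−j₁+j₂=3  j₁+j₂+J+1=9
(j₁±m₁, j₂±m₂, J±M) = (1,4,5,0,4,2)
P² = 192
sum k=2..2:
  [2] +1/24 = 1/24
S = 1/24
C² = P²·S² = 1/3 ; C = +0.577350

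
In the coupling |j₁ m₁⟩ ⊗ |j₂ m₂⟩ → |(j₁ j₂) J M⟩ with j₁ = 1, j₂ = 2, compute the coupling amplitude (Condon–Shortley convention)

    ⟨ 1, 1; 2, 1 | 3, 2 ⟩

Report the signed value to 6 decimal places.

triangle: 0!*2!*4!/7! = 48/5040
(j±m)!: 2!*0!*3!*1!*5!*1! = 1440
prefactor² = (2J+1)*Δ*N² = 96
  k=0: +1/(0!*0!*0!*3!*2!*1!) = 1/12
Σ = 1/12  ⇒  CG² = 96*1/12² = 2/3
CG = +√(2/3) = +0.816497

+0.816497  (= +√(2/3))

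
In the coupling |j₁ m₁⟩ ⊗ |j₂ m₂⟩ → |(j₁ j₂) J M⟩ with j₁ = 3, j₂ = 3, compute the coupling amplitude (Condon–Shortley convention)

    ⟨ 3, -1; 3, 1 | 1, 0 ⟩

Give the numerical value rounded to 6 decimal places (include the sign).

√[3·5!1!1!/8! · 2!4!4!2!1!1!] = √(144/7)
  +(−1)^3/∏(3,2,1,1,0,0)! = -1/12  (running -1/12)
  +(−1)^4/∏(4,1,0,0,1,1)! = 1/24  (running -1/24)
⟨..|..⟩ = √(144/7)·(-1/24) = -0.188982

−√(1/28) = -0.188982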